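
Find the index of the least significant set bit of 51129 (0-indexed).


0b1100011110111001. Lowest set bit at position 0

0


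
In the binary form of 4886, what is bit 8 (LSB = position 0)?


0b1001100010110, position 8 = 1

1


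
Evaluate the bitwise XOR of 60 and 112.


0b111100 ^ 0b1110000 = 0b1001100 = 76

76


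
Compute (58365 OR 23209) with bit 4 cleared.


Step 1: 58365 | 23209 = 64509
Step 2: 64509 & ~(1 << 4) = 64493

64493


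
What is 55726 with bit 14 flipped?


55726 ^ (1 << 14) = 55726 ^ 16384 = 39342

39342


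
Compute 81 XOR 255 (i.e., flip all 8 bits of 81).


81 ^ 255 = 174

174


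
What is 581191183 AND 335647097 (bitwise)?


0b100010101001000100011000001111 & 0b10100000000011001000101111001 = 0b1001 = 9

9


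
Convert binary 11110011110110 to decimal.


11110011110110 in decimal = 15606

15606


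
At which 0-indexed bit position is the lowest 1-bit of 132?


0b10000100. Lowest set bit at position 2

2


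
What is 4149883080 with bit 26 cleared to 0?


4149883080 & ~(1 << 26) = 4082774216

4082774216


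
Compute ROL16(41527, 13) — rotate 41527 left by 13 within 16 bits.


Rotate 0b1010001000110111 left by 13 (16-bit) = 0b1111010001000110 = 62534

62534


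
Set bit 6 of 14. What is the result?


14 | (1 << 6) = 14 | 64 = 78

78


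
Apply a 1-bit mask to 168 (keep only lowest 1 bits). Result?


168 & 1 = 0

0


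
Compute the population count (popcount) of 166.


0b10100110 has 4 set bits

4


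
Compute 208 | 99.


0b11010000 | 0b1100011 = 0b11110011 = 243

243


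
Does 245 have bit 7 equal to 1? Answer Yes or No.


0b11110101, bit 7 = 1. Yes

Yes


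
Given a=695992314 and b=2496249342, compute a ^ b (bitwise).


695992314 ^ 2496249342 = 3182576132

3182576132


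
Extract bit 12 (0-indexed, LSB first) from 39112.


0b1001100011001000, position 12 = 1

1


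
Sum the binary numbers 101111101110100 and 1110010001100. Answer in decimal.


101111101110100 + 1110010001100 = 111110000000000 = 31744

31744


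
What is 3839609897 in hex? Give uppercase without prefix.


3839609897 = E4DBCC29 hex

E4DBCC29


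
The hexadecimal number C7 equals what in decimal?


C7 hex = 199 decimal

199


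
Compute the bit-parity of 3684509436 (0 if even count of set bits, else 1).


0b11011011100111010010011011111100 has 20 ones => parity 0

0


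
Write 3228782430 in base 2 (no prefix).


3228782430 = 11000000011100110100111101011110 in binary

11000000011100110100111101011110


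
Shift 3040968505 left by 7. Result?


0b10110101010000010111111100111001 << 7 = 0b101101010100000101111111001110010000000 = 389243968640

389243968640


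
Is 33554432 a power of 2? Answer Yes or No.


0b10000000000000000000000000. Only one bit set => Yes

Yes


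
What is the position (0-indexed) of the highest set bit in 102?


0b1100110. Highest set bit at position 6

6


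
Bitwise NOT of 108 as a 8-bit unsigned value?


~0b1101100 = 0b10010011 = 147 (8-bit unsigned)

147


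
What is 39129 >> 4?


0b1001100011011001 >> 4 = 0b100110001101 = 2445

2445


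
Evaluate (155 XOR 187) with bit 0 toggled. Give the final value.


Step 1: 155 ^ 187 = 32
Step 2: 32 ^ (1 << 0) = 32 ^ 1 = 33

33


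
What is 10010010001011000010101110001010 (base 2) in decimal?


10010010001011000010101110001010 in decimal = 2452368266

2452368266


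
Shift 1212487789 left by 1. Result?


0b1001000010001010001100001101101 << 1 = 0b10010000100010100011000011011010 = 2424975578

2424975578


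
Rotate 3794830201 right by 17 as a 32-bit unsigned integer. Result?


Rotate 0b11100010001100001000001101111001 right by 17 (32-bit) = 0b1000001101111001111000100011000 = 1102901528

1102901528


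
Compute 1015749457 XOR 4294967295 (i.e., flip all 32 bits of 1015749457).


1015749457 ^ 4294967295 = 3279217838

3279217838


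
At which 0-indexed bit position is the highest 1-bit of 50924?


0b1100011011101100. Highest set bit at position 15

15


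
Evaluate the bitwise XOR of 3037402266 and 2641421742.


0b10110101000010110001010010011010 ^ 0b10011101011100001110010110101110 = 0b101000011110111111000100110100 = 679211316

679211316


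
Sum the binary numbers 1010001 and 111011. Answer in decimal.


1010001 + 111011 = 10001100 = 140

140


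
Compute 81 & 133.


0b1010001 & 0b10000101 = 0b1 = 1

1


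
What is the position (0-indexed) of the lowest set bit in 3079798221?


0b10110111100100011111110111001101. Lowest set bit at position 0

0


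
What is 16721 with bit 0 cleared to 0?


16721 & ~(1 << 0) = 16720

16720


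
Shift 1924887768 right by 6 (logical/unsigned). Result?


0b1110010101110110111010011011000 >> 6 = 0b1110010101110110111010011 = 30076371

30076371


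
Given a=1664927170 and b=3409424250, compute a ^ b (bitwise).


1664927170 ^ 3409424250 = 2819320504

2819320504


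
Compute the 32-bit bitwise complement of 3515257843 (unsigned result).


~0b11010001100001101001001111110011 = 0b101110011110010110110000001100 = 779709452 (32-bit unsigned)

779709452


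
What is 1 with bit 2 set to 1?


1 | (1 << 2) = 1 | 4 = 5

5


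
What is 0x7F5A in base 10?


7F5A hex = 32602 decimal

32602


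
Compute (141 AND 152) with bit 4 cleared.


Step 1: 141 & 152 = 136
Step 2: 136 & ~(1 << 4) = 136

136


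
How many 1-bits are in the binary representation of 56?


0b111000 has 3 set bits

3


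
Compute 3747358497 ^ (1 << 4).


3747358497 ^ (1 << 4) = 3747358497 ^ 16 = 3747358513

3747358513


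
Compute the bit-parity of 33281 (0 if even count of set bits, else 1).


0b1000001000000001 has 3 ones => parity 1

1


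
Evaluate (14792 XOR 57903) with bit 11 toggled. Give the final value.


Step 1: 14792 ^ 57903 = 56295
Step 2: 56295 ^ (1 << 11) = 56295 ^ 2048 = 54247

54247


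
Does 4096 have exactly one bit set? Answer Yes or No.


0b1000000000000. Only one bit set => Yes

Yes


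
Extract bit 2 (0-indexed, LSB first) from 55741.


0b1101100110111101, position 2 = 1

1


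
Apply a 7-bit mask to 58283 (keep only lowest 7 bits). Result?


58283 & 127 = 43

43


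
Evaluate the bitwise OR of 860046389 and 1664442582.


0b110011010000110100010000110101 | 0b1100011001101010110000011010110 = 0b1110011011101110110010011110111 = 1937204471

1937204471


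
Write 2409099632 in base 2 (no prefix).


2409099632 = 10001111100101111111000101110000 in binary

10001111100101111111000101110000


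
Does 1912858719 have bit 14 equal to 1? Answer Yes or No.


0b1110010000000111110100001011111, bit 14 = 1. Yes

Yes


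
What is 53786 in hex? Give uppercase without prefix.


53786 = D21A hex

D21A


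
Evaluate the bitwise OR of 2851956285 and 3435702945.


0b10101001111111010110011000111101 | 0b11001100110010001010101010100001 = 0b11101101111111011110111010111101 = 3992841917

3992841917


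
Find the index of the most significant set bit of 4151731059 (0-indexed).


0b11110111011101100110001101110011. Highest set bit at position 31

31


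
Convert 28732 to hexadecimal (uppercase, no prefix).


28732 = 703C hex

703C


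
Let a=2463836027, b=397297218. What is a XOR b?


2463836027 ^ 397297218 = 2239062329

2239062329


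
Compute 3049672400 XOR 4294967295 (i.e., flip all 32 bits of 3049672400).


3049672400 ^ 4294967295 = 1245294895

1245294895


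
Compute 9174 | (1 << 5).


9174 | (1 << 5) = 9174 | 32 = 9206

9206


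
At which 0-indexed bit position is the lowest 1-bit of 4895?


0b1001100011111. Lowest set bit at position 0

0


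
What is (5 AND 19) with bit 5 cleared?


Step 1: 5 & 19 = 1
Step 2: 1 & ~(1 << 5) = 1

1


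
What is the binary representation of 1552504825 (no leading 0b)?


1552504825 = 1011100100010010101011111111001 in binary

1011100100010010101011111111001


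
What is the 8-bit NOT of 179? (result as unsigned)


~0b10110011 = 0b1001100 = 76 (8-bit unsigned)

76


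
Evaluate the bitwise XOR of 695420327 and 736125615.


0b101001011100110100010110100111 ^ 0b101011111000000110001010101111 = 0b10100100110010011100001000 = 43198216

43198216


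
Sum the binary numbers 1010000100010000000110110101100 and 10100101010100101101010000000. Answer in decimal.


1010000100010000000110110101100 + 10100101010100101101010000000 = 1100101001100100110100000101100 = 1697802284

1697802284


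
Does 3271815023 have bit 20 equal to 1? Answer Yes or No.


0b11000011000000111110111101101111, bit 20 = 0. No

No


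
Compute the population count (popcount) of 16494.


0b100000001101110 has 6 set bits

6


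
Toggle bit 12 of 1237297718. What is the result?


1237297718 ^ (1 << 12) = 1237297718 ^ 4096 = 1237301814

1237301814


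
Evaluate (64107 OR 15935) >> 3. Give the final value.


Step 1: 64107 | 15935 = 65151
Step 2: 65151 >> 3 = 8143

8143


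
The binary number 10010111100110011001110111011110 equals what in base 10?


10010111100110011001110111011110 in decimal = 2543427038

2543427038


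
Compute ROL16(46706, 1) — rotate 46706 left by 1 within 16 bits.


Rotate 0b1011011001110010 left by 1 (16-bit) = 0b110110011100101 = 27877

27877


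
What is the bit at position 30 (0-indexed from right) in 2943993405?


0b10101111011110011100011000111101, position 30 = 0

0


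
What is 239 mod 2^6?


239 & 63 = 47

47


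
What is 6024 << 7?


0b1011110001000 << 7 = 0b10111100010000000000 = 771072

771072


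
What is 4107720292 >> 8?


0b11110100110101101101011001100100 >> 8 = 0b111101001101011011010110 = 16045782

16045782


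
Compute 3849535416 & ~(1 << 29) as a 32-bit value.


3849535416 & ~(1 << 29) = 3312664504

3312664504


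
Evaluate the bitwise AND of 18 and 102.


0b10010 & 0b1100110 = 0b10 = 2

2


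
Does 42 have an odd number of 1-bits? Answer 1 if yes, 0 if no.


0b101010 has 3 ones => parity 1

1


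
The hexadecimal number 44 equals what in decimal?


44 hex = 68 decimal

68


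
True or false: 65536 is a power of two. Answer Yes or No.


0b10000000000000000. Only one bit set => Yes

Yes


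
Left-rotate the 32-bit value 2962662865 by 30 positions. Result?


Rotate 0b10110000100101101010010111010001 left by 30 (32-bit) = 0b1101100001001011010100101110100 = 1814407540

1814407540


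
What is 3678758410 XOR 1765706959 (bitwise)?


0b11011011010001010110011000001010 ^ 0b1101001001111101000110011001111 = 0b10110010011110111110101011000101 = 2994465477

2994465477


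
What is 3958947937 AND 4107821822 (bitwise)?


0b11101011111110001100000001100001 & 0b11110100110110000110001011111110 = 0b11100000110110000100000001100000 = 3772268640

3772268640


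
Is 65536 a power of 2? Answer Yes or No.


0b10000000000000000. Only one bit set => Yes

Yes


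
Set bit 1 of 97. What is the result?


97 | (1 << 1) = 97 | 2 = 99

99


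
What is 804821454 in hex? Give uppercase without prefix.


804821454 = 2FF899CE hex

2FF899CE


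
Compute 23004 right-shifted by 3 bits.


0b101100111011100 >> 3 = 0b101100111011 = 2875

2875


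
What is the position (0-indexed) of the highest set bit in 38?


0b100110. Highest set bit at position 5

5


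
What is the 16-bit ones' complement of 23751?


23751 ^ 65535 = 41784

41784


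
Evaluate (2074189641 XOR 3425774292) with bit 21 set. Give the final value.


Step 1: 2074189641 ^ 3425774292 = 3079714205
Step 2: 3079714205 | (1 << 21) = 3079714205 | 2097152 = 3081811357

3081811357


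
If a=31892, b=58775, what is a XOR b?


31892 ^ 58775 = 39171

39171


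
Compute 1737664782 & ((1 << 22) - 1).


1737664782 & 4194303 = 1222926

1222926


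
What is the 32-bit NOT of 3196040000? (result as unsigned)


~0b10111110011111111011001101000000 = 0b1000001100000000100110010111111 = 1098927295 (32-bit unsigned)

1098927295


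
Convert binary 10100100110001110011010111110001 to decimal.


10100100110001110011010111110001 in decimal = 2764518897

2764518897


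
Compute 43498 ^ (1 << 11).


43498 ^ (1 << 11) = 43498 ^ 2048 = 41450

41450


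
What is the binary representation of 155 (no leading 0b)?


155 = 10011011 in binary

10011011


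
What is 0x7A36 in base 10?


7A36 hex = 31286 decimal

31286


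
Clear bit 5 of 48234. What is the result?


48234 & ~(1 << 5) = 48202

48202


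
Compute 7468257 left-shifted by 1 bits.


0b11100011111010011100001 << 1 = 0b111000111110100111000010 = 14936514

14936514


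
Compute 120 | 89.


0b1111000 | 0b1011001 = 0b1111001 = 121

121


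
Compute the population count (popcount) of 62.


0b111110 has 5 set bits

5


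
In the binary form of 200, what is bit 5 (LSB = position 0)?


0b11001000, position 5 = 0

0


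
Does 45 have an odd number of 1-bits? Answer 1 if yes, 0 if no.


0b101101 has 4 ones => parity 0

0


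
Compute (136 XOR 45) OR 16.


Step 1: 136 ^ 45 = 165
Step 2: 165 | 16 = 181

181


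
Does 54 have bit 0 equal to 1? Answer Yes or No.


0b110110, bit 0 = 0. No

No


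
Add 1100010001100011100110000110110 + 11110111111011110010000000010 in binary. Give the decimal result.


1100010001100011100110000110110 + 11110111111011110010000000010 = 10000001001011111011000000111000 = 2167386168

2167386168


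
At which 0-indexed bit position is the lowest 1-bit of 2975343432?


0b10110001010110000010001101001000. Lowest set bit at position 3

3


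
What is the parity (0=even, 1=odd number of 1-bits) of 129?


0b10000001 has 2 ones => parity 0

0


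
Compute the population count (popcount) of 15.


0b1111 has 4 set bits

4


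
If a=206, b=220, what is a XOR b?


206 ^ 220 = 18

18


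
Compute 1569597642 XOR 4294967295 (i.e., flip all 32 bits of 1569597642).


1569597642 ^ 4294967295 = 2725369653

2725369653


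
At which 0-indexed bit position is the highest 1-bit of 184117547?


0b1010111110010110100100101011. Highest set bit at position 27

27


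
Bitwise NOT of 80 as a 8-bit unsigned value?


~0b1010000 = 0b10101111 = 175 (8-bit unsigned)

175


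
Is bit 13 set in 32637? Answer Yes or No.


0b111111101111101, bit 13 = 1. Yes

Yes


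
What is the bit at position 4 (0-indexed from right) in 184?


0b10111000, position 4 = 1

1


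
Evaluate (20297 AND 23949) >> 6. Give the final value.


Step 1: 20297 & 23949 = 19721
Step 2: 19721 >> 6 = 308

308


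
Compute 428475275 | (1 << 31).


428475275 | (1 << 31) = 428475275 | 2147483648 = 2575958923

2575958923


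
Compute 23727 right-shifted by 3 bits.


0b101110010101111 >> 3 = 0b101110010101 = 2965

2965


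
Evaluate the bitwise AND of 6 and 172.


0b110 & 0b10101100 = 0b100 = 4

4


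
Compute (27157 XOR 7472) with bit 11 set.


Step 1: 27157 ^ 7472 = 30501
Step 2: 30501 | (1 << 11) = 30501 | 2048 = 32549

32549


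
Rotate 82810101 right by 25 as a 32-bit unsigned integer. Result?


Rotate 0b100111011111001010011110101 right by 25 (32-bit) = 0b1110111110010100111101010000010 = 2009758338

2009758338


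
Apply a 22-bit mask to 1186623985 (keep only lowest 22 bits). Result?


1186623985 & 4194303 = 3830257

3830257


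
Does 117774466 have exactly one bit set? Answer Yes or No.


0b111000001010001100010000010. Multiple bits set => No

No


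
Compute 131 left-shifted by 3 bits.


0b10000011 << 3 = 0b10000011000 = 1048

1048


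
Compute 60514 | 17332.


0b1110110001100010 | 0b100001110110100 = 0b1110111111110110 = 61430

61430


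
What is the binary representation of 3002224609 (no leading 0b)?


3002224609 = 10110010111100100100111111100001 in binary

10110010111100100100111111100001


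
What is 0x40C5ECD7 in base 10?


40C5ECD7 hex = 1086713047 decimal

1086713047


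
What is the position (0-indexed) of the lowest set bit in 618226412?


0b100100110110010110001011101100. Lowest set bit at position 2

2


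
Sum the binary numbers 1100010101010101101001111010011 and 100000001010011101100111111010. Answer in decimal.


1100010101010101101001111010011 + 100000001010011101100111111010 = 10000010110101001010110111001101 = 2194976205

2194976205


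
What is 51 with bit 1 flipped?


51 ^ (1 << 1) = 51 ^ 2 = 49

49


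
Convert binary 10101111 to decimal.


10101111 in decimal = 175

175


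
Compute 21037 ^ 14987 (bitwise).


0b101001000101101 ^ 0b11101010001011 = 0b110100010100110 = 26790

26790


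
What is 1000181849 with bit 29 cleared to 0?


1000181849 & ~(1 << 29) = 463310937

463310937


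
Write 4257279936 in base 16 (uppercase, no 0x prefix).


4257279936 = FDC0EFC0 hex

FDC0EFC0


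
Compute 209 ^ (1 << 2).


209 ^ (1 << 2) = 209 ^ 4 = 213

213


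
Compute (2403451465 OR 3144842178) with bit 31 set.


Step 1: 2403451465 | 3144842178 = 3212049355
Step 2: 3212049355 | (1 << 31) = 3212049355 | 2147483648 = 3212049355

3212049355


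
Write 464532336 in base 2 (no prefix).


464532336 = 11011101100000011001101110000 in binary

11011101100000011001101110000


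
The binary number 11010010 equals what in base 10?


11010010 in decimal = 210

210


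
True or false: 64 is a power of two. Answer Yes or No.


0b1000000. Only one bit set => Yes

Yes


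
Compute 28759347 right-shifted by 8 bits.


0b1101101101101010100110011 >> 8 = 0b11011011011010101 = 112341

112341


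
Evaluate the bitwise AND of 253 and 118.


0b11111101 & 0b1110110 = 0b1110100 = 116

116


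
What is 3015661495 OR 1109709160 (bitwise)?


0b10110011101111110101011110110111 | 0b1000010001001001101000101101000 = 0b11110011101111111101011111111111 = 4089436159

4089436159


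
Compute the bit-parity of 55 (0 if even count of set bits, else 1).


0b110111 has 5 ones => parity 1

1


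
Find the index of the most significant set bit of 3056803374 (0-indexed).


0b10110110001100110001111000101110. Highest set bit at position 31

31


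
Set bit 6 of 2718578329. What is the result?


2718578329 | (1 << 6) = 2718578329 | 64 = 2718578393

2718578393


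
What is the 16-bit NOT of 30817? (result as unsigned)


~0b111100001100001 = 0b1000011110011110 = 34718 (16-bit unsigned)

34718


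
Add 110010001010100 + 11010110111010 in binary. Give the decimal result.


110010001010100 + 11010110111010 = 1001101000001110 = 39438

39438


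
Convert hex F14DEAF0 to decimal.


F14DEAF0 hex = 4048415472 decimal

4048415472


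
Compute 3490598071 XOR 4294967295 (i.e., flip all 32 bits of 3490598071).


3490598071 ^ 4294967295 = 804369224

804369224


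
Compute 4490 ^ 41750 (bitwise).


0b1000110001010 ^ 0b1010001100010110 = 0b1011001010011100 = 45724

45724


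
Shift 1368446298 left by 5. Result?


0b1010001100100001101010101011010 << 5 = 0b101000110010000110101010101101000000 = 43790281536

43790281536


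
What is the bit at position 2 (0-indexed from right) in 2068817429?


0b1111011010011111010011000010101, position 2 = 1

1


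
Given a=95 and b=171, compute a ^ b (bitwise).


95 ^ 171 = 244

244


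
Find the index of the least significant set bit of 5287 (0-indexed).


0b1010010100111. Lowest set bit at position 0

0


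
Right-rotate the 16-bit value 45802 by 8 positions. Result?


Rotate 0b1011001011101010 right by 8 (16-bit) = 0b1110101010110010 = 60082

60082


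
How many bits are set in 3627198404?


0b11011000001100101010011111000100 has 15 set bits

15


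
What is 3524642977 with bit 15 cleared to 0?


3524642977 & ~(1 << 15) = 3524610209

3524610209


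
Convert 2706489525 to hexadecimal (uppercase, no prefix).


2706489525 = A151C0B5 hex

A151C0B5


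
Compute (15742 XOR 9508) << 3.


Step 1: 15742 ^ 9508 = 6234
Step 2: 6234 << 3 = 49872

49872


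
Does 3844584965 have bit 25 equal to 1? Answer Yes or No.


0b11100101001001111011011000000101, bit 25 = 0. No

No


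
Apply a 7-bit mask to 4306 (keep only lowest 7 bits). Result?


4306 & 127 = 82

82


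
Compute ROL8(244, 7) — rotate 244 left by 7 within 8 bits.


Rotate 0b11110100 left by 7 (8-bit) = 0b1111010 = 122

122


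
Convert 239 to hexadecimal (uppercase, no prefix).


239 = EF hex

EF


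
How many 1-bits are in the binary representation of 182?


0b10110110 has 5 set bits

5


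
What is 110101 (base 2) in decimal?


110101 in decimal = 53

53


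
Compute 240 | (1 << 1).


240 | (1 << 1) = 240 | 2 = 242

242


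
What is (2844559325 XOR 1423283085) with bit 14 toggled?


Step 1: 2844559325 ^ 1423283085 = 4250473552
Step 2: 4250473552 ^ (1 << 14) = 4250473552 ^ 16384 = 4250489936

4250489936


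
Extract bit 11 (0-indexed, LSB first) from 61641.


0b1111000011001001, position 11 = 0

0


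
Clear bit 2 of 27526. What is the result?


27526 & ~(1 << 2) = 27522

27522


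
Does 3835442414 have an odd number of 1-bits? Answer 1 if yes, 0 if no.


0b11100100100111000011010011101110 has 17 ones => parity 1

1


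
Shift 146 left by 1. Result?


0b10010010 << 1 = 0b100100100 = 292

292


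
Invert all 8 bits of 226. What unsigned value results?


226 ^ 255 = 29

29


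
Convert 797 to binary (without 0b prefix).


797 = 1100011101 in binary

1100011101


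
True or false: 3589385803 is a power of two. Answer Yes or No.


0b11010101111100011010111001001011. Multiple bits set => No

No


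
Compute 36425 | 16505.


0b1000111001001001 | 0b100000001111001 = 0b1100111001111001 = 52857

52857


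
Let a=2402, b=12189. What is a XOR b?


2402 ^ 12189 = 9983

9983


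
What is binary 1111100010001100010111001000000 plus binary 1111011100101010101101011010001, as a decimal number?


1111100010001100010111001000000 + 1111011100101010101101011010001 = 11110111110110111000100100010001 = 4158359825

4158359825


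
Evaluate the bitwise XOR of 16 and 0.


0b10000 ^ 0b0 = 0b10000 = 16

16


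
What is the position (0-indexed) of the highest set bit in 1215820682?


0b1001000011101111111001110001010. Highest set bit at position 30

30


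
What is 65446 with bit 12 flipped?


65446 ^ (1 << 12) = 65446 ^ 4096 = 61350

61350


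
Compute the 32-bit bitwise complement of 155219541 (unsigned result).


~0b1001010000000111011001010101 = 0b11110110101111111000100110101010 = 4139747754 (32-bit unsigned)

4139747754


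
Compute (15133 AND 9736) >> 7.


Step 1: 15133 & 9736 = 8712
Step 2: 8712 >> 7 = 68

68


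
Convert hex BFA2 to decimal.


BFA2 hex = 49058 decimal

49058


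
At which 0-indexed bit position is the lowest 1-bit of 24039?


0b101110111100111. Lowest set bit at position 0

0


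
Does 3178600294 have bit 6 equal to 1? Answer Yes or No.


0b10111101011101011001011101100110, bit 6 = 1. Yes

Yes


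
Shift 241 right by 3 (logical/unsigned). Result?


0b11110001 >> 3 = 0b11110 = 30

30


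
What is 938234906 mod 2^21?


938234906 & 2097151 = 807962

807962


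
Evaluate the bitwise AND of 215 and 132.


0b11010111 & 0b10000100 = 0b10000100 = 132

132


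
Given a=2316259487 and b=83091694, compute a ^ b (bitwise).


2316259487 ^ 83091694 = 2398924913

2398924913


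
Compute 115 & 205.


0b1110011 & 0b11001101 = 0b1000001 = 65

65


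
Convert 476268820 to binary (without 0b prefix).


476268820 = 11100011000110100100100010100 in binary

11100011000110100100100010100


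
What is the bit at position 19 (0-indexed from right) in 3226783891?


0b11000000010101001101000010010011, position 19 = 0

0


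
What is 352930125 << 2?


0b10101000010010100100101001101 << 2 = 0b1010100001001010010010100110100 = 1411720500

1411720500


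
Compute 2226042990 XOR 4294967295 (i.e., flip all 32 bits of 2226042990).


2226042990 ^ 4294967295 = 2068924305

2068924305


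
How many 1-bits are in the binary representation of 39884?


0b1001101111001100 has 9 set bits

9


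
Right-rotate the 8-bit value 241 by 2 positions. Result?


Rotate 0b11110001 right by 2 (8-bit) = 0b1111100 = 124

124


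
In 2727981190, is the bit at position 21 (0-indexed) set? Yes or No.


0b10100010100110011011000010000110, bit 21 = 0. No

No


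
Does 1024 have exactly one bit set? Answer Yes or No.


0b10000000000. Only one bit set => Yes

Yes


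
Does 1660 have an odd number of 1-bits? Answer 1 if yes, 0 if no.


0b11001111100 has 7 ones => parity 1

1


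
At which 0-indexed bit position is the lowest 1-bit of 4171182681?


0b11111000100111110011001001011001. Lowest set bit at position 0

0


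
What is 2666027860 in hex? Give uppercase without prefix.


2666027860 = 9EE85B54 hex

9EE85B54


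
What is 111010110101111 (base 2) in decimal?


111010110101111 in decimal = 30127

30127


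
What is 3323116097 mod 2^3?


3323116097 & 7 = 1

1


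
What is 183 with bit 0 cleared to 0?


183 & ~(1 << 0) = 182

182


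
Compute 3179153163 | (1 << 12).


3179153163 | (1 << 12) = 3179153163 | 4096 = 3179157259

3179157259


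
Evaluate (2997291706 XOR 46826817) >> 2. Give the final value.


Step 1: 2997291706 ^ 46826817 = 2959970299
Step 2: 2959970299 >> 2 = 739992574

739992574


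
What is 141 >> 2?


0b10001101 >> 2 = 0b100011 = 35

35


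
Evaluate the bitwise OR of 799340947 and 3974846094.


0b101111101001001111100110010011 | 0b11101100111010110101011010001110 = 0b11101111111011111111111110011111 = 4025483167

4025483167


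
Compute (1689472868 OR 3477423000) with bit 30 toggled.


Step 1: 1689472868 | 3477423000 = 4025962492
Step 2: 4025962492 ^ (1 << 30) = 4025962492 ^ 1073741824 = 2952220668

2952220668


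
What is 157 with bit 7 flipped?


157 ^ (1 << 7) = 157 ^ 128 = 29

29


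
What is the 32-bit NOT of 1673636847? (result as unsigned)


~0b1100011110000011010101111101111 = 0b10011100001111100101010000010000 = 2621330448 (32-bit unsigned)

2621330448


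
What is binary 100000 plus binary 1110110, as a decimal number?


100000 + 1110110 = 10010110 = 150

150


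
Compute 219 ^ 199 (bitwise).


0b11011011 ^ 0b11000111 = 0b11100 = 28

28


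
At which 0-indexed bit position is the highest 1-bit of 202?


0b11001010. Highest set bit at position 7

7


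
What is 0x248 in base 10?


248 hex = 584 decimal

584


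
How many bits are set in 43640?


0b1010101001111000 has 8 set bits

8


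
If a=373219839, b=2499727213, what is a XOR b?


373219839 ^ 2499727213 = 2193632914

2193632914


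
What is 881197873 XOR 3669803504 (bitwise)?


0b110100100001100000001100110001 ^ 0b11011010101111001100000111110000 = 0b11101110001110101100001011000001 = 3996828353

3996828353


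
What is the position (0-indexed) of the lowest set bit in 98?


0b1100010. Lowest set bit at position 1

1


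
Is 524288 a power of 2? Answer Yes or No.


0b10000000000000000000. Only one bit set => Yes

Yes


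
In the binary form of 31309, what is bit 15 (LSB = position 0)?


0b111101001001101, position 15 = 0

0


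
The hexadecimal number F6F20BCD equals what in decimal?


F6F20BCD hex = 4143057869 decimal

4143057869


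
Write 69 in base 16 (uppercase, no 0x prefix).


69 = 45 hex

45


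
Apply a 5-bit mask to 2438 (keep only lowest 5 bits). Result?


2438 & 31 = 6

6


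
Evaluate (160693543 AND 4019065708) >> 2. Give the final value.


Step 1: 160693543 & 4019065708 = 159519012
Step 2: 159519012 >> 2 = 39879753

39879753


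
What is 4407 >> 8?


0b1000100110111 >> 8 = 0b10001 = 17

17


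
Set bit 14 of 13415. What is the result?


13415 | (1 << 14) = 13415 | 16384 = 29799

29799


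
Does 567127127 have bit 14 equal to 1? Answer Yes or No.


0b100001110011011010110001010111, bit 14 = 0. No

No


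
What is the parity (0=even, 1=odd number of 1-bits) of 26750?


0b110100001111110 has 9 ones => parity 1

1


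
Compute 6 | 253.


0b110 | 0b11111101 = 0b11111111 = 255

255


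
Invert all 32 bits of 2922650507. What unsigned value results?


2922650507 ^ 4294967295 = 1372316788

1372316788


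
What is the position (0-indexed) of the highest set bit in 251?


0b11111011. Highest set bit at position 7

7


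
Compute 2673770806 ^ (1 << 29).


2673770806 ^ (1 << 29) = 2673770806 ^ 536870912 = 3210641718

3210641718


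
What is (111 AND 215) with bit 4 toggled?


Step 1: 111 & 215 = 71
Step 2: 71 ^ (1 << 4) = 71 ^ 16 = 87

87


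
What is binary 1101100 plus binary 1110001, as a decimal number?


1101100 + 1110001 = 11011101 = 221

221


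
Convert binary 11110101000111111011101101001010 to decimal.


11110101000111111011101101001010 in decimal = 4112497482

4112497482


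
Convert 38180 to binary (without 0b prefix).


38180 = 1001010100100100 in binary

1001010100100100


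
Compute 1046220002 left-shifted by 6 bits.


0b111110010111000000110011100010 << 6 = 0b111110010111000000110011100010000000 = 66958080128

66958080128


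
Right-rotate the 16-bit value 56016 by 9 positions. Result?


Rotate 0b1101101011010000 right by 9 (16-bit) = 0b110100001101101 = 26733

26733


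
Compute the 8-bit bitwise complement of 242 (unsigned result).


~0b11110010 = 0b1101 = 13 (8-bit unsigned)

13


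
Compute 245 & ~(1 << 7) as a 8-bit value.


245 & ~(1 << 7) = 117

117


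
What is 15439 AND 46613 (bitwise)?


0b11110001001111 & 0b1011011000010101 = 0b11010000000101 = 13317

13317


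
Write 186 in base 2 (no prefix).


186 = 10111010 in binary

10111010


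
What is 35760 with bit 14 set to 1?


35760 | (1 << 14) = 35760 | 16384 = 52144

52144


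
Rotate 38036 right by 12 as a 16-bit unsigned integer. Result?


Rotate 0b1001010010010100 right by 12 (16-bit) = 0b100100101001001 = 18761

18761


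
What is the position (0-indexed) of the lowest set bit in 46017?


0b1011001111000001. Lowest set bit at position 0

0


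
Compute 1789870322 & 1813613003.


0b1101010101011110100000011110010 & 0b1101100000110011000100111001011 = 0b1101000000010010000000011000010 = 1745420482

1745420482


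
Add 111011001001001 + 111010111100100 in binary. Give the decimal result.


111011001001001 + 111010111100100 = 1110110000101101 = 60461

60461


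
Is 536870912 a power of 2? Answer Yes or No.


0b100000000000000000000000000000. Only one bit set => Yes

Yes


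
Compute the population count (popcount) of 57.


0b111001 has 4 set bits

4


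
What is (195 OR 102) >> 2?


Step 1: 195 | 102 = 231
Step 2: 231 >> 2 = 57

57


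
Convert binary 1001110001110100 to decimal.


1001110001110100 in decimal = 40052

40052


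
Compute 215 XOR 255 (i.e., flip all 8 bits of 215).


215 ^ 255 = 40

40


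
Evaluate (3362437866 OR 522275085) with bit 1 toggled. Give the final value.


Step 1: 3362437866 | 522275085 = 3748396015
Step 2: 3748396015 ^ (1 << 1) = 3748396015 ^ 2 = 3748396013

3748396013


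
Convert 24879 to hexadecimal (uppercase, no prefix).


24879 = 612F hex

612F


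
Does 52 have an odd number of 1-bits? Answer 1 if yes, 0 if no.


0b110100 has 3 ones => parity 1

1


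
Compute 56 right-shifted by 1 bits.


0b111000 >> 1 = 0b11100 = 28

28


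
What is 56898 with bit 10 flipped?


56898 ^ (1 << 10) = 56898 ^ 1024 = 55874

55874


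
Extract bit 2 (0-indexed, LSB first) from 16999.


0b100001001100111, position 2 = 1

1


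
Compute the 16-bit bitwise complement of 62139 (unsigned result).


~0b1111001010111011 = 0b110101000100 = 3396 (16-bit unsigned)

3396


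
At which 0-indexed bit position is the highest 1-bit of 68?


0b1000100. Highest set bit at position 6

6


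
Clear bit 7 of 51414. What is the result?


51414 & ~(1 << 7) = 51286

51286


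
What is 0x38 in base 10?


38 hex = 56 decimal

56


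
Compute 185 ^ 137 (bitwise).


0b10111001 ^ 0b10001001 = 0b110000 = 48

48


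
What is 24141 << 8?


0b101111001001101 << 8 = 0b10111100100110100000000 = 6180096

6180096


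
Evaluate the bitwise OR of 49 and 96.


0b110001 | 0b1100000 = 0b1110001 = 113

113


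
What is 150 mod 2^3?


150 & 7 = 6

6


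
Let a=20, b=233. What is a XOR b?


20 ^ 233 = 253

253


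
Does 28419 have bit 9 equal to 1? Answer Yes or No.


0b110111100000011, bit 9 = 1. Yes

Yes


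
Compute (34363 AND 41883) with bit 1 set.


Step 1: 34363 & 41883 = 33307
Step 2: 33307 | (1 << 1) = 33307 | 2 = 33307

33307


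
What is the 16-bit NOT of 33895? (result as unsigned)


~0b1000010001100111 = 0b111101110011000 = 31640 (16-bit unsigned)

31640


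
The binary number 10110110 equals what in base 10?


10110110 in decimal = 182

182


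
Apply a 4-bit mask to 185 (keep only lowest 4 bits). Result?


185 & 15 = 9

9


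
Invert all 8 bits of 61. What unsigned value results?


61 ^ 255 = 194

194


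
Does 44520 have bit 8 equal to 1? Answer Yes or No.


0b1010110111101000, bit 8 = 1. Yes

Yes


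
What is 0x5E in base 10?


5E hex = 94 decimal

94


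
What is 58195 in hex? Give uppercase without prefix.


58195 = E353 hex

E353


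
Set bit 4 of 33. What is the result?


33 | (1 << 4) = 33 | 16 = 49

49


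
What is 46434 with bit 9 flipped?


46434 ^ (1 << 9) = 46434 ^ 512 = 46946

46946


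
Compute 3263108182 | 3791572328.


0b11000010011111110001010001010110 | 0b11100001111111101100110101101000 = 0b11100011111111111101110101111110 = 3825196414

3825196414


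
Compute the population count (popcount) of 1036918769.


0b111101110011100001111111110001 has 20 set bits

20


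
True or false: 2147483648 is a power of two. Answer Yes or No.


0b10000000000000000000000000000000. Only one bit set => Yes

Yes


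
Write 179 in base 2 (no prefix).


179 = 10110011 in binary

10110011


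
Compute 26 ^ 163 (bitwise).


0b11010 ^ 0b10100011 = 0b10111001 = 185

185


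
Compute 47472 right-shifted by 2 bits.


0b1011100101110000 >> 2 = 0b10111001011100 = 11868

11868


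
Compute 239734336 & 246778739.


0b1110010010100000111001000000 & 0b1110101101011000101101110011 = 0b1110000000000000101001000000 = 234883648

234883648


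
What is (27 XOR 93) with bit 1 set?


Step 1: 27 ^ 93 = 70
Step 2: 70 | (1 << 1) = 70 | 2 = 70

70


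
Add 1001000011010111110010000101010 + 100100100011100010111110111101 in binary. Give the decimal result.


1001000011010111110010000101010 + 100100100011100010111110111101 = 1101100111110100001001111100111 = 1828328423

1828328423


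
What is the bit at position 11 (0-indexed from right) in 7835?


0b1111010011011, position 11 = 1

1


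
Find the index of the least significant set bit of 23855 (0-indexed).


0b101110100101111. Lowest set bit at position 0

0


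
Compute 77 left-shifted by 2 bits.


0b1001101 << 2 = 0b100110100 = 308

308


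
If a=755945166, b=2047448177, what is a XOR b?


755945166 ^ 2047448177 = 1460099775

1460099775


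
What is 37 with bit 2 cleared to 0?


37 & ~(1 << 2) = 33

33


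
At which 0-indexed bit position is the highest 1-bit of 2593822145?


0b10011010100110101001010111000001. Highest set bit at position 31

31


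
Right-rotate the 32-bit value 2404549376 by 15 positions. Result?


Rotate 0b10001111010100101000001100000000 right by 15 (32-bit) = 0b110000000010001111010100101 = 100736677

100736677


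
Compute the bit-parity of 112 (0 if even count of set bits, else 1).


0b1110000 has 3 ones => parity 1

1


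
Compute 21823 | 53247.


0b101010100111111 | 0b1100111111111111 = 0b1101111111111111 = 57343

57343


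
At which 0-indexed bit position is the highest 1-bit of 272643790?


0b10000010000000011011011001110. Highest set bit at position 28

28


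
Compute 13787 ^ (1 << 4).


13787 ^ (1 << 4) = 13787 ^ 16 = 13771

13771


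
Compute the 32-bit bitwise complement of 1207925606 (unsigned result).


~0b1000111111111110111101101100110 = 0b10111000000000001000010010011001 = 3087041689 (32-bit unsigned)

3087041689


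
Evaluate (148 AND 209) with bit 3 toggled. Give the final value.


Step 1: 148 & 209 = 144
Step 2: 144 ^ (1 << 3) = 144 ^ 8 = 152

152


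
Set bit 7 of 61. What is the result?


61 | (1 << 7) = 61 | 128 = 189

189


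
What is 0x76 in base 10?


76 hex = 118 decimal

118


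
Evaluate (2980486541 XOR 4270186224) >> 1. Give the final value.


Step 1: 2980486541 ^ 4270186224 = 1327711101
Step 2: 1327711101 >> 1 = 663855550

663855550


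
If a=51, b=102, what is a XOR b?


51 ^ 102 = 85

85


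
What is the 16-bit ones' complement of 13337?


13337 ^ 65535 = 52198

52198


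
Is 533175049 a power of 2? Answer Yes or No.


0b11111110001111001101100001001. Multiple bits set => No

No


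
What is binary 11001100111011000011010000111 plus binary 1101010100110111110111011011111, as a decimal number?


11001100111011000011010000111 + 1101010100110111110111011011111 = 10000100001110010111010101100110 = 2218358118

2218358118


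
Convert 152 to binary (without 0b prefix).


152 = 10011000 in binary

10011000


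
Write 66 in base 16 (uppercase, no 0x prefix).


66 = 42 hex

42


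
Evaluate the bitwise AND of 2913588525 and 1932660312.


0b10101101101010011101010100101101 & 0b1110011001100100000111001011000 = 0b100001001000000000010000001000 = 555746312

555746312


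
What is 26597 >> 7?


0b110011111100101 >> 7 = 0b11001111 = 207

207


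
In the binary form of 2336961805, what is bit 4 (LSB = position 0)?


0b10001011010010110011010100001101, position 4 = 0

0


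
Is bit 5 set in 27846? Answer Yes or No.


0b110110011000110, bit 5 = 0. No

No


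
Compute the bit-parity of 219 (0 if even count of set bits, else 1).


0b11011011 has 6 ones => parity 0

0


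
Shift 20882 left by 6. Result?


0b101000110010010 << 6 = 0b101000110010010000000 = 1336448

1336448


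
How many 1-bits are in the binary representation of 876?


0b1101101100 has 6 set bits

6


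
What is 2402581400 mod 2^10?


2402581400 & 1023 = 920

920


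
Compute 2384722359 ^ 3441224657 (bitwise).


0b10001110001000111111100110110111 ^ 0b11001101000111001110101111010001 = 0b1000011001111110001001001100110 = 1128206950

1128206950


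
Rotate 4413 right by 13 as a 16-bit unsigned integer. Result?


Rotate 0b1000100111101 right by 13 (16-bit) = 0b1000100111101000 = 35304

35304


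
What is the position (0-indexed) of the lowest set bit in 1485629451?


0b1011000100011001110100000001011. Lowest set bit at position 0

0
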